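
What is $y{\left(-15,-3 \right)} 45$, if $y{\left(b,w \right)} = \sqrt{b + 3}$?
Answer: $90 i \sqrt{3} \approx 155.88 i$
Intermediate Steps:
$y{\left(b,w \right)} = \sqrt{3 + b}$
$y{\left(-15,-3 \right)} 45 = \sqrt{3 - 15} \cdot 45 = \sqrt{-12} \cdot 45 = 2 i \sqrt{3} \cdot 45 = 90 i \sqrt{3}$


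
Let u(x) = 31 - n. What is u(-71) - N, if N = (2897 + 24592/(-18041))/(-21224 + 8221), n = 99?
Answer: -15899684179/234587123 ≈ -67.777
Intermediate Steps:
u(x) = -68 (u(x) = 31 - 1*99 = 31 - 99 = -68)
N = -52240185/234587123 (N = (2897 + 24592*(-1/18041))/(-13003) = (2897 - 24592/18041)*(-1/13003) = (52240185/18041)*(-1/13003) = -52240185/234587123 ≈ -0.22269)
u(-71) - N = -68 - 1*(-52240185/234587123) = -68 + 52240185/234587123 = -15899684179/234587123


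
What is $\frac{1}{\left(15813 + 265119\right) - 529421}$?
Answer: $- \frac{1}{248489} \approx -4.0243 \cdot 10^{-6}$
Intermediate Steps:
$\frac{1}{\left(15813 + 265119\right) - 529421} = \frac{1}{280932 - 529421} = \frac{1}{-248489} = - \frac{1}{248489}$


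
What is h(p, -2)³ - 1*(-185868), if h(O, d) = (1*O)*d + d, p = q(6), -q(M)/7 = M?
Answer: 737236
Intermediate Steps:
q(M) = -7*M
p = -42 (p = -7*6 = -42)
h(O, d) = d + O*d (h(O, d) = O*d + d = d + O*d)
h(p, -2)³ - 1*(-185868) = (-2*(1 - 42))³ - 1*(-185868) = (-2*(-41))³ + 185868 = 82³ + 185868 = 551368 + 185868 = 737236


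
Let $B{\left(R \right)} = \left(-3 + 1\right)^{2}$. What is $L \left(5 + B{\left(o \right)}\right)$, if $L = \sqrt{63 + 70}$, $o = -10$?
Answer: $9 \sqrt{133} \approx 103.79$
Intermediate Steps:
$B{\left(R \right)} = 4$ ($B{\left(R \right)} = \left(-2\right)^{2} = 4$)
$L = \sqrt{133} \approx 11.533$
$L \left(5 + B{\left(o \right)}\right) = \sqrt{133} \left(5 + 4\right) = \sqrt{133} \cdot 9 = 9 \sqrt{133}$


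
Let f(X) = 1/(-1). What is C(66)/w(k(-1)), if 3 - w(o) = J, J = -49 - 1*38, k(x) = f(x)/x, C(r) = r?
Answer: 11/15 ≈ 0.73333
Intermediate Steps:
f(X) = -1
k(x) = -1/x
J = -87 (J = -49 - 38 = -87)
w(o) = 90 (w(o) = 3 - 1*(-87) = 3 + 87 = 90)
C(66)/w(k(-1)) = 66/90 = 66*(1/90) = 11/15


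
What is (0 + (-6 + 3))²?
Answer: 9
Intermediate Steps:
(0 + (-6 + 3))² = (0 - 3)² = (-3)² = 9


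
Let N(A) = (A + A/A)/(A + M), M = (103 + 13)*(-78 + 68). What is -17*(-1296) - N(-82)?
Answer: 1013469/46 ≈ 22032.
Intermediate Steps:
M = -1160 (M = 116*(-10) = -1160)
N(A) = (1 + A)/(-1160 + A) (N(A) = (A + A/A)/(A - 1160) = (A + 1)/(-1160 + A) = (1 + A)/(-1160 + A))
-17*(-1296) - N(-82) = -17*(-1296) - (1 - 82)/(-1160 - 82) = 22032 - (-81)/(-1242) = 22032 - (-1)*(-81)/1242 = 22032 - 1*3/46 = 22032 - 3/46 = 1013469/46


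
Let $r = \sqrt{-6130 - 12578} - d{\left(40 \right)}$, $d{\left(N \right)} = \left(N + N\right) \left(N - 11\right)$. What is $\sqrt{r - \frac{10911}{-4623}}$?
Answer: $\frac{\sqrt{-5503655303 + 4749362 i \sqrt{4677}}}{1541} \approx 1.4199 + 48.163 i$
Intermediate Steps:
$d{\left(N \right)} = 2 N \left(-11 + N\right)$
$r = -2320 + 2 i \sqrt{4677}$ ($r = \sqrt{-6130 - 12578} - 2 \cdot 40 \left(-11 + 40\right) = \sqrt{-18708} - 2 \cdot 40 \cdot 29 = 2 i \sqrt{4677} - 2320 = -2320 + 2 i \sqrt{4677} \approx -2320.0 + 136.78 i$)
$\sqrt{r - \frac{10911}{-4623}} = \sqrt{\left(-2320 + 2 i \sqrt{4677}\right) - \frac{10911}{-4623}} = \sqrt{\left(-2320 + 2 i \sqrt{4677}\right) - - \frac{3637}{1541}} = \sqrt{\left(-2320 + 2 i \sqrt{4677}\right) + \frac{3637}{1541}} = \sqrt{- \frac{3571483}{1541} + 2 i \sqrt{4677}}$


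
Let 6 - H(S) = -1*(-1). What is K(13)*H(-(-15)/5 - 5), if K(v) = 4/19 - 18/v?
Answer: -1450/247 ≈ -5.8704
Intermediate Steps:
H(S) = 5 (H(S) = 6 - (-1)*(-1) = 6 - 1*1 = 6 - 1 = 5)
K(v) = 4/19 - 18/v (K(v) = 4*(1/19) - 18/v = 4/19 - 18/v)
K(13)*H(-(-15)/5 - 5) = (4/19 - 18/13)*5 = -290/247*5 = -1450/247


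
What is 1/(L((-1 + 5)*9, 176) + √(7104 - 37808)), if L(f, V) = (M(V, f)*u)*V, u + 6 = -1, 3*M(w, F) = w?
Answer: -40656/2938524535 - 9*I*√1919/11754098140 ≈ -1.3836e-5 - 3.3542e-8*I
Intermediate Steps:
M(w, F) = w/3
u = -7 (u = -6 - 1 = -7)
L(f, V) = -7*V²/3 (L(f, V) = ((V/3)*(-7))*V = (-7*V/3)*V = -7*V²/3)
1/(L((-1 + 5)*9, 176) + √(7104 - 37808)) = 1/(-7/3*176² + √(7104 - 37808)) = 1/(-7/3*30976 + √(-30704)) = 1/(-216832/3 + 4*I*√1919)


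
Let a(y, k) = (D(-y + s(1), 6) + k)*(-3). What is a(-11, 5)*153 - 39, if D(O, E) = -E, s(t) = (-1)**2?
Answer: 420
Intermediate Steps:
s(t) = 1
a(y, k) = 18 - 3*k (a(y, k) = (-1*6 + k)*(-3) = (-6 + k)*(-3) = 18 - 3*k)
a(-11, 5)*153 - 39 = (18 - 3*5)*153 - 39 = (18 - 15)*153 - 39 = 3*153 - 39 = 459 - 39 = 420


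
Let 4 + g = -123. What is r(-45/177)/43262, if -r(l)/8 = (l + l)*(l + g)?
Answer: -900960/75297511 ≈ -0.011965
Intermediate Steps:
g = -127 (g = -4 - 123 = -127)
r(l) = -16*l*(-127 + l) (r(l) = -8*(l + l)*(l - 127) = -8*2*l*(-127 + l) = -16*l*(-127 + l))
r(-45/177)/43262 = (16*(-45/177)*(127 - (-45)/177))/43262 = (16*(-45*1/177)*(127 - (-45)/177))*(1/43262) = (16*(-15/59)*(127 - 1*(-15/59)))*(1/43262) = (16*(-15/59)*(127 + 15/59))*(1/43262) = (16*(-15/59)*(7508/59))*(1/43262) = -1801920/3481*1/43262 = -900960/75297511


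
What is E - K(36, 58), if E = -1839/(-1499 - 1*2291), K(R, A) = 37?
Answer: -138391/3790 ≈ -36.515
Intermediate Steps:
E = 1839/3790 (E = -1839/(-1499 - 2291) = -1839/(-3790) = -1839*(-1/3790) = 1839/3790 ≈ 0.48522)
E - K(36, 58) = 1839/3790 - 1*37 = 1839/3790 - 37 = -138391/3790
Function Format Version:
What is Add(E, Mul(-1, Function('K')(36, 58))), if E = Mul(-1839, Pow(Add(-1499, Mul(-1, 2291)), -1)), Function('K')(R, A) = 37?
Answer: Rational(-138391, 3790) ≈ -36.515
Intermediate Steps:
E = Rational(1839, 3790) (E = Mul(-1839, Pow(Add(-1499, -2291), -1)) = Mul(-1839, Pow(-3790, -1)) = Mul(-1839, Rational(-1, 3790)) = Rational(1839, 3790) ≈ 0.48522)
Add(E, Mul(-1, Function('K')(36, 58))) = Add(Rational(1839, 3790), Mul(-1, 37)) = Add(Rational(1839, 3790), -37) = Rational(-138391, 3790)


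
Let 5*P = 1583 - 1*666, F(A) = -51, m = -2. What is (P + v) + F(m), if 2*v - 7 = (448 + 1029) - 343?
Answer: 7029/10 ≈ 702.90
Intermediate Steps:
v = 1141/2 (v = 7/2 + ((448 + 1029) - 343)/2 = 7/2 + (1477 - 343)/2 = 7/2 + (1/2)*1134 = 7/2 + 567 = 1141/2 ≈ 570.50)
P = 917/5 (P = (1583 - 1*666)/5 = (1583 - 666)/5 = (1/5)*917 = 917/5 ≈ 183.40)
(P + v) + F(m) = (917/5 + 1141/2) - 51 = 7539/10 - 51 = 7029/10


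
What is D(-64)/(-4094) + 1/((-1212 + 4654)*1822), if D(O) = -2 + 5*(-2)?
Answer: 37629991/12837400228 ≈ 0.0029313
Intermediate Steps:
D(O) = -12 (D(O) = -2 - 10 = -12)
D(-64)/(-4094) + 1/((-1212 + 4654)*1822) = -12/(-4094) + 1/((-1212 + 4654)*1822) = -12*(-1/4094) + (1/1822)/3442 = 6/2047 + (1/3442)*(1/1822) = 6/2047 + 1/6271324 = 37629991/12837400228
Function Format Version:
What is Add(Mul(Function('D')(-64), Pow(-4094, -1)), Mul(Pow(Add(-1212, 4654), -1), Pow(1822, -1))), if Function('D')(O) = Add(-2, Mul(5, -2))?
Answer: Rational(37629991, 12837400228) ≈ 0.0029313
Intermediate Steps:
Function('D')(O) = -12 (Function('D')(O) = Add(-2, -10) = -12)
Add(Mul(Function('D')(-64), Pow(-4094, -1)), Mul(Pow(Add(-1212, 4654), -1), Pow(1822, -1))) = Add(Mul(-12, Pow(-4094, -1)), Mul(Pow(Add(-1212, 4654), -1), Pow(1822, -1))) = Add(Mul(-12, Rational(-1, 4094)), Mul(Pow(3442, -1), Rational(1, 1822))) = Add(Rational(6, 2047), Mul(Rational(1, 3442), Rational(1, 1822))) = Add(Rational(6, 2047), Rational(1, 6271324)) = Rational(37629991, 12837400228)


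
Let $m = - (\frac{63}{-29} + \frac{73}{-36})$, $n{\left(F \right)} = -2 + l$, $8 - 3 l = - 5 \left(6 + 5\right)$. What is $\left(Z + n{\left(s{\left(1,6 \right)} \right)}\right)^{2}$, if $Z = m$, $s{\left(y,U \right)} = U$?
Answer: $\frac{586656841}{1089936} \approx 538.25$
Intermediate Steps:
$l = 21$ ($l = \frac{8}{3} - \frac{\left(-5\right) \left(6 + 5\right)}{3} = \frac{8}{3} - \frac{\left(-5\right) 11}{3} = \frac{8}{3} - - \frac{55}{3} = \frac{8}{3} + \frac{55}{3} = 21$)
$n{\left(F \right)} = 19$ ($n{\left(F \right)} = -2 + 21 = 19$)
$m = \frac{4385}{1044}$ ($m = - (63 \left(- \frac{1}{29}\right) + 73 \left(- \frac{1}{36}\right)) = - (- \frac{63}{29} - \frac{73}{36}) = \left(-1\right) \left(- \frac{4385}{1044}\right) = \frac{4385}{1044} \approx 4.2002$)
$Z = \frac{4385}{1044} \approx 4.2002$
$\left(Z + n{\left(s{\left(1,6 \right)} \right)}\right)^{2} = \left(\frac{4385}{1044} + 19\right)^{2} = \left(\frac{24221}{1044}\right)^{2} = \frac{586656841}{1089936}$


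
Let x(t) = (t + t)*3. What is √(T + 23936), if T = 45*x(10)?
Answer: 2*√6659 ≈ 163.21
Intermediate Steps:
x(t) = 6*t (x(t) = (2*t)*3 = 6*t)
T = 2700 (T = 45*(6*10) = 45*60 = 2700)
√(T + 23936) = √(2700 + 23936) = √26636 = 2*√6659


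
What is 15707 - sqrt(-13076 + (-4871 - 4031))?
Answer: 15707 - 3*I*sqrt(2442) ≈ 15707.0 - 148.25*I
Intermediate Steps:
15707 - sqrt(-13076 + (-4871 - 4031)) = 15707 - sqrt(-13076 - 8902) = 15707 - sqrt(-21978) = 15707 - 3*I*sqrt(2442)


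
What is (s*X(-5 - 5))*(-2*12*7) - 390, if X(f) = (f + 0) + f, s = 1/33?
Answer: -3170/11 ≈ -288.18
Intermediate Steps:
s = 1/33 ≈ 0.030303
X(f) = 2*f (X(f) = f + f = 2*f)
(s*X(-5 - 5))*(-2*12*7) - 390 = ((2*(-5 - 5))/33)*(-2*12*7) - 390 = ((2*(-10))/33)*(-24*7) - 390 = ((1/33)*(-20))*(-168) - 390 = -20/33*(-168) - 390 = 1120/11 - 390 = -3170/11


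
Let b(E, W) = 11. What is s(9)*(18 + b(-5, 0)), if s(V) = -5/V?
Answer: -145/9 ≈ -16.111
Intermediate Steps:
s(9)*(18 + b(-5, 0)) = (-5/9)*(18 + 11) = -5*⅑*29 = -5/9*29 = -145/9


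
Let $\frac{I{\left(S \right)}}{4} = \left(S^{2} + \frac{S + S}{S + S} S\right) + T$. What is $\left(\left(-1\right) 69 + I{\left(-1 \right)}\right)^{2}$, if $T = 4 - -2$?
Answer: $2025$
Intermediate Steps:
$T = 6$ ($T = 4 + 2 = 6$)
$I{\left(S \right)} = 24 + 4 S + 4 S^{2}$ ($I{\left(S \right)} = 4 \left(\left(S^{2} + \frac{S + S}{S + S} S\right) + 6\right) = 4 \left(\left(S^{2} + \frac{2 S}{2 S} S\right) + 6\right) = 4 \left(\left(S^{2} + 2 S \frac{1}{2 S} S\right) + 6\right) = 4 \left(\left(S^{2} + 1 S\right) + 6\right) = 4 \left(\left(S^{2} + S\right) + 6\right) = 4 \left(\left(S + S^{2}\right) + 6\right) = 4 \left(6 + S + S^{2}\right) = 24 + 4 S + 4 S^{2}$)
$\left(\left(-1\right) 69 + I{\left(-1 \right)}\right)^{2} = \left(\left(-1\right) 69 + \left(24 + 4 \left(-1\right) + 4 \left(-1\right)^{2}\right)\right)^{2} = \left(-69 + \left(24 - 4 + 4 \cdot 1\right)\right)^{2} = \left(-69 + \left(24 - 4 + 4\right)\right)^{2} = \left(-69 + 24\right)^{2} = \left(-45\right)^{2} = 2025$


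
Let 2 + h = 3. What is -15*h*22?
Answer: -330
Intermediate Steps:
h = 1 (h = -2 + 3 = 1)
-15*h*22 = -15*1*22 = -15*22 = -330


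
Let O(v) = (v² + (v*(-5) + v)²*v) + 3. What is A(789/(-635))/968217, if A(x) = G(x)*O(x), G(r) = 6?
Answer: -13390521288/82636635129625 ≈ -0.00016204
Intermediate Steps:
O(v) = 3 + v² + 16*v³ (O(v) = (v² + (-5*v + v)²*v) + 3 = (v² + (-4*v)²*v) + 3 = (v² + (16*v²)*v) + 3 = (v² + 16*v³) + 3 = 3 + v² + 16*v³)
A(x) = 18 + 6*x² + 96*x³ (A(x) = 6*(3 + x² + 16*x³) = 18 + 6*x² + 96*x³)
A(789/(-635))/968217 = (18 + 6*(789/(-635))² + 96*(789/(-635))³)/968217 = (18 + 6*(789*(-1/635))² + 96*(789*(-1/635))³)*(1/968217) = (18 + 6*(-789/635)² + 96*(-789/635)³)*(1/968217) = (18 + 6*(622521/403225) + 96*(-491169069/256047875))*(1/968217) = (18 + 3735126/403225 - 47152230624/256047875)*(1/968217) = -40171563864/256047875*1/968217 = -13390521288/82636635129625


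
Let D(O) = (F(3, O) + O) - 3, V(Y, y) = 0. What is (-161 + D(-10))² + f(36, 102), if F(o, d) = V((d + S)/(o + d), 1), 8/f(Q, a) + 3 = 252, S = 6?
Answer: 7538732/249 ≈ 30276.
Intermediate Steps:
f(Q, a) = 8/249 (f(Q, a) = 8/(-3 + 252) = 8/249)
F(o, d) = 0
D(O) = -3 + O (D(O) = (0 + O) - 3 = O - 3 = -3 + O)
(-161 + D(-10))² + f(36, 102) = (-161 + (-3 - 10))² + 8/249 = (-161 - 13)² + 8/249 = (-174)² + 8/249 = 30276 + 8/249 = 7538732/249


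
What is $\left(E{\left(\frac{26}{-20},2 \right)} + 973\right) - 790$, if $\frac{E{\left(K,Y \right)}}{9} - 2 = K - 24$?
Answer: $- \frac{267}{10} \approx -26.7$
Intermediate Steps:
$E{\left(K,Y \right)} = -198 + 9 K$ ($E{\left(K,Y \right)} = 18 + 9 \left(K - 24\right) = 18 + 9 \left(-24 + K\right) = 18 + \left(-216 + 9 K\right) = -198 + 9 K$)
$\left(E{\left(\frac{26}{-20},2 \right)} + 973\right) - 790 = \left(\left(-198 + 9 \frac{26}{-20}\right) + 973\right) - 790 = \left(\left(-198 + 9 \cdot 26 \left(- \frac{1}{20}\right)\right) + 973\right) - 790 = \left(\left(-198 + 9 \left(- \frac{13}{10}\right)\right) + 973\right) - 790 = \left(\left(-198 - \frac{117}{10}\right) + 973\right) - 790 = \left(- \frac{2097}{10} + 973\right) - 790 = \frac{7633}{10} - 790 = - \frac{267}{10}$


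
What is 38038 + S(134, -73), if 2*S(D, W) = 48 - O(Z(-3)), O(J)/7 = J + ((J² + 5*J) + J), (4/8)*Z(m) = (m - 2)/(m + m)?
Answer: 342103/9 ≈ 38011.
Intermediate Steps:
Z(m) = (-2 + m)/m (Z(m) = 2*((m - 2)/(m + m)) = 2*((-2 + m)/((2*m))) = 2*((-2 + m)*(1/(2*m))) = 2*((-2 + m)/(2*m)) = (-2 + m)/m)
O(J) = 7*J² + 49*J (O(J) = 7*(J + ((J² + 5*J) + J)) = 7*(J + (J² + 6*J)) = 7*(J² + 7*J) = 7*J² + 49*J)
S(D, W) = -239/9 (S(D, W) = (48 - 7*(-2 - 3)/(-3)*(7 + (-2 - 3)/(-3)))/2 = (48 - 7*(-⅓*(-5))*(7 - ⅓*(-5)))/2 = (48 - 7*5*(7 + 5/3)/3)/2 = (48 - 7*5*26/(3*3))/2 = (48 - 1*910/9)/2 = (48 - 910/9)/2 = (½)*(-478/9) = -239/9)
38038 + S(134, -73) = 38038 - 239/9 = 342103/9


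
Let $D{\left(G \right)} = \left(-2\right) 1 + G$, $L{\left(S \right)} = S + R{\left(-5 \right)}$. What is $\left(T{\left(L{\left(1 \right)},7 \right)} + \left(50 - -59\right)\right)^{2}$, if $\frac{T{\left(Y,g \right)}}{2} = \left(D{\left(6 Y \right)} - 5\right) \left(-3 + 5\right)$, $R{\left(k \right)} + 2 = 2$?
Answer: $11025$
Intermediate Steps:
$R{\left(k \right)} = 0$ ($R{\left(k \right)} = -2 + 2 = 0$)
$L{\left(S \right)} = S$ ($L{\left(S \right)} = S + 0 = S$)
$D{\left(G \right)} = -2 + G$
$T{\left(Y,g \right)} = -28 + 24 Y$ ($T{\left(Y,g \right)} = 2 \left(\left(-2 + 6 Y\right) - 5\right) \left(-3 + 5\right) = 2 \left(-7 + 6 Y\right) 2 = 2 \left(-14 + 12 Y\right) = -28 + 24 Y$)
$\left(T{\left(L{\left(1 \right)},7 \right)} + \left(50 - -59\right)\right)^{2} = \left(\left(-28 + 24 \cdot 1\right) + \left(50 - -59\right)\right)^{2} = \left(\left(-28 + 24\right) + \left(50 + 59\right)\right)^{2} = \left(-4 + 109\right)^{2} = 105^{2} = 11025$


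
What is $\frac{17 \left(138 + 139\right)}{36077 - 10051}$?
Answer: $\frac{4709}{26026} \approx 0.18093$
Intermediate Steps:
$\frac{17 \left(138 + 139\right)}{36077 - 10051} = \frac{17 \cdot 277}{26026} = 4709 \cdot \frac{1}{26026} = \frac{4709}{26026}$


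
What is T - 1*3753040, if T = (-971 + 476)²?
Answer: -3508015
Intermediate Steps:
T = 245025 (T = (-495)² = 245025)
T - 1*3753040 = 245025 - 1*3753040 = 245025 - 3753040 = -3508015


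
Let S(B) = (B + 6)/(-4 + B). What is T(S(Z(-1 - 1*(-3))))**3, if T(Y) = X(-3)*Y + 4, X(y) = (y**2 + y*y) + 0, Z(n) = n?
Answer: -314432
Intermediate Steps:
X(y) = 2*y**2 (X(y) = (y**2 + y**2) + 0 = 2*y**2 + 0 = 2*y**2)
S(B) = (6 + B)/(-4 + B)
T(Y) = 4 + 18*Y (T(Y) = (2*(-3)**2)*Y + 4 = (2*9)*Y + 4 = 18*Y + 4 = 4 + 18*Y)
T(S(Z(-1 - 1*(-3))))**3 = (4 + 18*((6 + (-1 - 1*(-3)))/(-4 + (-1 - 1*(-3)))))**3 = (4 + 18*((6 + (-1 + 3))/(-4 + (-1 + 3))))**3 = (4 + 18*((6 + 2)/(-4 + 2)))**3 = (4 + 18*(8/(-2)))**3 = (4 + 18*(-1/2*8))**3 = (4 + 18*(-4))**3 = (4 - 72)**3 = (-68)**3 = -314432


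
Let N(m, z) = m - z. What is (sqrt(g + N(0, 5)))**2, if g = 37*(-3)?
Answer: -116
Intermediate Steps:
g = -111
(sqrt(g + N(0, 5)))**2 = (sqrt(-111 + (0 - 1*5)))**2 = (sqrt(-111 + (0 - 5)))**2 = (sqrt(-111 - 5))**2 = (sqrt(-116))**2 = (2*I*sqrt(29))**2 = -116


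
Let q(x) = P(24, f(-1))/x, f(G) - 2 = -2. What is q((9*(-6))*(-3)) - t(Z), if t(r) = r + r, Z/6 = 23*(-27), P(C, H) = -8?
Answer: 603608/81 ≈ 7452.0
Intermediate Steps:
f(G) = 0 (f(G) = 2 - 2 = 0)
Z = -3726 (Z = 6*(23*(-27)) = 6*(-621) = -3726)
t(r) = 2*r
q(x) = -8/x
q((9*(-6))*(-3)) - t(Z) = -8/((9*(-6))*(-3)) - 2*(-3726) = -8/((-54*(-3))) - 1*(-7452) = -8/162 + 7452 = -8*1/162 + 7452 = -4/81 + 7452 = 603608/81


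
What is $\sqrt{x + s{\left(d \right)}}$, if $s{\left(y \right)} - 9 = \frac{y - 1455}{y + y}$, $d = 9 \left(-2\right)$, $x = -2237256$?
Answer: $\frac{i \sqrt{80539419}}{6} \approx 1495.7 i$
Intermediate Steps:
$d = -18$
$s{\left(y \right)} = 9 + \frac{-1455 + y}{2 y}$ ($s{\left(y \right)} = 9 + \frac{y - 1455}{y + y} = 9 + \frac{-1455 + y}{2 y}$)
$\sqrt{x + s{\left(d \right)}} = \sqrt{-2237256 + \frac{-1455 + 19 \left(-18\right)}{2 \left(-18\right)}} = \sqrt{-2237256 + \frac{1}{2} \left(- \frac{1}{18}\right) \left(-1455 - 342\right)} = \sqrt{-2237256 + \frac{1}{2} \left(- \frac{1}{18}\right) \left(-1797\right)} = \sqrt{-2237256 + \frac{599}{12}} = \sqrt{- \frac{26846473}{12}} = \frac{i \sqrt{80539419}}{6}$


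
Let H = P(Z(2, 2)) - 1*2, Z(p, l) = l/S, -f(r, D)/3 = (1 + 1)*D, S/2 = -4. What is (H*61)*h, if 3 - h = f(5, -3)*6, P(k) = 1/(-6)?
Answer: 27755/2 ≈ 13878.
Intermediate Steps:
S = -8 (S = 2*(-4) = -8)
f(r, D) = -6*D (f(r, D) = -3*(1 + 1)*D = -6*D)
Z(p, l) = -l/8 (Z(p, l) = l/(-8) = l*(-⅛) = -l/8)
P(k) = -⅙
H = -13/6 (H = -⅙ - 1*2 = -⅙ - 2 = -13/6 ≈ -2.1667)
h = -105 (h = 3 - (-6*(-3))*6 = 3 - 18*6 = 3 - 1*108 = 3 - 108 = -105)
(H*61)*h = -13/6*61*(-105) = -793/6*(-105) = 27755/2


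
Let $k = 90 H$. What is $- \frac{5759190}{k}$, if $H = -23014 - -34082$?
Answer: $- \frac{63991}{11068} \approx -5.7816$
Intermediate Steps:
$H = 11068$ ($H = -23014 + 34082 = 11068$)
$k = 996120$ ($k = 90 \cdot 11068 = 996120$)
$- \frac{5759190}{k} = - \frac{5759190}{996120} = \left(-5759190\right) \frac{1}{996120} = - \frac{63991}{11068}$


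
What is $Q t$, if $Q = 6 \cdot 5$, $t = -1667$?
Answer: $-50010$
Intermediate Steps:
$Q = 30$
$Q t = 30 \left(-1667\right) = -50010$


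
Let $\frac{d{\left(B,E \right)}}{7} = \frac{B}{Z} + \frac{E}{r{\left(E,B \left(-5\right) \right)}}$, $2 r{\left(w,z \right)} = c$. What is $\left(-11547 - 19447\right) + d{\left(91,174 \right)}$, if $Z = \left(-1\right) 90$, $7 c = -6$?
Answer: $- \frac{3045877}{90} \approx -33843.0$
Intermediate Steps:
$c = - \frac{6}{7}$ ($c = \frac{1}{7} \left(-6\right) = - \frac{6}{7} \approx -0.85714$)
$Z = -90$
$r{\left(w,z \right)} = - \frac{3}{7}$ ($r{\left(w,z \right)} = \frac{1}{2} \left(- \frac{6}{7}\right) = - \frac{3}{7}$)
$d{\left(B,E \right)} = - \frac{49 E}{3} - \frac{7 B}{90}$ ($d{\left(B,E \right)} = 7 \left(\frac{B}{-90} + \frac{E}{- \frac{3}{7}}\right) = 7 \left(B \left(- \frac{1}{90}\right) + E \left(- \frac{7}{3}\right)\right) = 7 \left(- \frac{B}{90} - \frac{7 E}{3}\right) = 7 \left(- \frac{7 E}{3} - \frac{B}{90}\right) = - \frac{49 E}{3} - \frac{7 B}{90}$)
$\left(-11547 - 19447\right) + d{\left(91,174 \right)} = \left(-11547 - 19447\right) - \frac{256417}{90} = -30994 - \frac{256417}{90} = - \frac{3045877}{90}$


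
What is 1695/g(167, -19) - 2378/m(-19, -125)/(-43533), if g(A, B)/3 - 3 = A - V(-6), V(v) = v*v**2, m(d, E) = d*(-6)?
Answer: 1402439219/957813066 ≈ 1.4642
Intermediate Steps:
m(d, E) = -6*d
V(v) = v**3
g(A, B) = 657 + 3*A (g(A, B) = 9 + 3*(A - 1*(-6)**3) = 9 + 3*(A - 1*(-216)) = 9 + 3*(A + 216) = 9 + 3*(216 + A) = 9 + (648 + 3*A) = 657 + 3*A)
1695/g(167, -19) - 2378/m(-19, -125)/(-43533) = 1695/(657 + 3*167) - 2378/((-6*(-19)))/(-43533) = 1695/(657 + 501) - 2378/114*(-1/43533) = 1695/1158 - 2378*1/114*(-1/43533) = 1695*(1/1158) - 1189/57*(-1/43533) = 565/386 + 1189/2481381 = 1402439219/957813066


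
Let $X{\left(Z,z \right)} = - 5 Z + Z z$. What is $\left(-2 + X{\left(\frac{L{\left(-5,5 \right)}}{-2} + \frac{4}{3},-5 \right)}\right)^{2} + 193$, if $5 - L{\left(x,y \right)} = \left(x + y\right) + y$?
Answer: $\frac{3853}{9} \approx 428.11$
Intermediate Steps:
$L{\left(x,y \right)} = 5 - x - 2 y$ ($L{\left(x,y \right)} = 5 - \left(\left(x + y\right) + y\right) = 5 - \left(x + 2 y\right) = 5 - x - 2 y$)
$\left(-2 + X{\left(\frac{L{\left(-5,5 \right)}}{-2} + \frac{4}{3},-5 \right)}\right)^{2} + 193 = \left(-2 + \left(\frac{5 - -5 - 10}{-2} + \frac{4}{3}\right) \left(-5 - 5\right)\right)^{2} + 193 = \left(-2 + \left(\left(5 + 5 - 10\right) \left(- \frac{1}{2}\right) + 4 \cdot \frac{1}{3}\right) \left(-10\right)\right)^{2} + 193 = \left(-2 + \left(0 \left(- \frac{1}{2}\right) + \frac{4}{3}\right) \left(-10\right)\right)^{2} + 193 = \left(-2 + \left(0 + \frac{4}{3}\right) \left(-10\right)\right)^{2} + 193 = \left(-2 + \frac{4}{3} \left(-10\right)\right)^{2} + 193 = \left(-2 - \frac{40}{3}\right)^{2} + 193 = \left(- \frac{46}{3}\right)^{2} + 193 = \frac{2116}{9} + 193 = \frac{3853}{9}$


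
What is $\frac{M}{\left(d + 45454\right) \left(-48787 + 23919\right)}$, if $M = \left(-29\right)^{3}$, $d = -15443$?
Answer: $\frac{24389}{746313548} \approx 3.2679 \cdot 10^{-5}$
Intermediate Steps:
$M = -24389$
$\frac{M}{\left(d + 45454\right) \left(-48787 + 23919\right)} = - \frac{24389}{\left(-15443 + 45454\right) \left(-48787 + 23919\right)} = - \frac{24389}{30011 \left(-24868\right)} = - \frac{24389}{-746313548} = \left(-24389\right) \left(- \frac{1}{746313548}\right) = \frac{24389}{746313548}$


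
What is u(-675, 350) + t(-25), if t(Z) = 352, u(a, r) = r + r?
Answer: 1052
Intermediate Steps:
u(a, r) = 2*r
u(-675, 350) + t(-25) = 2*350 + 352 = 700 + 352 = 1052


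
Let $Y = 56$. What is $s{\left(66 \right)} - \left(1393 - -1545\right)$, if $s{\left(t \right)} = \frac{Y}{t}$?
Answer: $- \frac{96926}{33} \approx -2937.2$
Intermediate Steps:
$s{\left(t \right)} = \frac{56}{t}$
$s{\left(66 \right)} - \left(1393 - -1545\right) = \frac{56}{66} - \left(1393 - -1545\right) = 56 \cdot \frac{1}{66} - \left(1393 + 1545\right) = \frac{28}{33} - 2938 = - \frac{96926}{33}$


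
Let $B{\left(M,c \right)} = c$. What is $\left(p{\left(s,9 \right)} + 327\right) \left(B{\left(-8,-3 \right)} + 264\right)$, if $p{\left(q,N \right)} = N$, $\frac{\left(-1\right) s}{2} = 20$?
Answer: $87696$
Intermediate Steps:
$s = -40$ ($s = \left(-2\right) 20 = -40$)
$\left(p{\left(s,9 \right)} + 327\right) \left(B{\left(-8,-3 \right)} + 264\right) = \left(9 + 327\right) \left(-3 + 264\right) = 336 \cdot 261 = 87696$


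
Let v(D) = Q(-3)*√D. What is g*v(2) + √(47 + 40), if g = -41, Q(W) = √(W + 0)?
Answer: √87 - 41*I*√6 ≈ 9.3274 - 100.43*I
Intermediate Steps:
Q(W) = √W
v(D) = I*√3*√D (v(D) = √(-3)*√D = (I*√3)*√D = I*√3*√D)
g*v(2) + √(47 + 40) = -41*I*√3*√2 + √(47 + 40) = -41*I*√6 + √87 = √87 - 41*I*√6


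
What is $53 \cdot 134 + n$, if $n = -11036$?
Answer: $-3934$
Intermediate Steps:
$53 \cdot 134 + n = 53 \cdot 134 - 11036 = 7102 - 11036 = -3934$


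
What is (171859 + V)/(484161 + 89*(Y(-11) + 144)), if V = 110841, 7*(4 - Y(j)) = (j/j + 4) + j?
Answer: 395780/696373 ≈ 0.56835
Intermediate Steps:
Y(j) = 23/7 - j/7 (Y(j) = 4 - ((j/j + 4) + j)/7 = 4 - ((1 + 4) + j)/7 = 4 - (5 + j)/7 = 4 + (-5/7 - j/7) = 23/7 - j/7)
(171859 + V)/(484161 + 89*(Y(-11) + 144)) = (171859 + 110841)/(484161 + 89*((23/7 - ⅐*(-11)) + 144)) = 282700/(484161 + 89*((23/7 + 11/7) + 144)) = 282700/(484161 + 89*(34/7 + 144)) = 282700/(484161 + 89*(1042/7)) = 282700/(484161 + 92738/7) = 282700/(3481865/7) = 282700*(7/3481865) = 395780/696373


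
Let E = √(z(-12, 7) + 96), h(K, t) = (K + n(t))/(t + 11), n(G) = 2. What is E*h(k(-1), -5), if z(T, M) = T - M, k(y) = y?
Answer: √77/6 ≈ 1.4625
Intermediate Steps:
h(K, t) = (2 + K)/(11 + t) (h(K, t) = (K + 2)/(t + 11) = (2 + K)/(11 + t))
E = √77 (E = √((-12 - 1*7) + 96) = √((-12 - 7) + 96) = √(-19 + 96) = √77 ≈ 8.7750)
E*h(k(-1), -5) = √77*((2 - 1)/(11 - 5)) = √77*(1/6) = √77*((⅙)*1) = √77*(⅙) = √77/6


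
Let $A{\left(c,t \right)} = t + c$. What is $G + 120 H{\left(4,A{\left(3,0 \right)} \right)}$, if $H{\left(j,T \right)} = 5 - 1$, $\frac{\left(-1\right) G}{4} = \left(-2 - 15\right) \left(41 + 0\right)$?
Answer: $3268$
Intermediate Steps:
$A{\left(c,t \right)} = c + t$
$G = 2788$ ($G = - 4 \left(-2 - 15\right) \left(41 + 0\right) = - 4 \left(\left(-17\right) 41\right) = \left(-4\right) \left(-697\right) = 2788$)
$H{\left(j,T \right)} = 4$
$G + 120 H{\left(4,A{\left(3,0 \right)} \right)} = 2788 + 120 \cdot 4 = 2788 + 480 = 3268$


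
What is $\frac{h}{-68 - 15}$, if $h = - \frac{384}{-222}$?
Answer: $- \frac{64}{3071} \approx -0.02084$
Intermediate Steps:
$h = \frac{64}{37}$ ($h = \left(-384\right) \left(- \frac{1}{222}\right) = \frac{64}{37} \approx 1.7297$)
$\frac{h}{-68 - 15} = \frac{64}{37 \left(-68 - 15\right)} = \frac{64}{37 \left(-83\right)} = \frac{64}{37} \left(- \frac{1}{83}\right) = - \frac{64}{3071}$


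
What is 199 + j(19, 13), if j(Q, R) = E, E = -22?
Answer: 177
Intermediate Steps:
j(Q, R) = -22
199 + j(19, 13) = 199 - 22 = 177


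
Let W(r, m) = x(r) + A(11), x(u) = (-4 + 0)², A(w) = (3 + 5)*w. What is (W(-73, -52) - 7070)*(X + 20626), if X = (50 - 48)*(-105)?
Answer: -142217856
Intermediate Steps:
A(w) = 8*w
x(u) = 16 (x(u) = (-4)² = 16)
X = -210 (X = 2*(-105) = -210)
W(r, m) = 104 (W(r, m) = 16 + 8*11 = 16 + 88 = 104)
(W(-73, -52) - 7070)*(X + 20626) = (104 - 7070)*(-210 + 20626) = -6966*20416 = -142217856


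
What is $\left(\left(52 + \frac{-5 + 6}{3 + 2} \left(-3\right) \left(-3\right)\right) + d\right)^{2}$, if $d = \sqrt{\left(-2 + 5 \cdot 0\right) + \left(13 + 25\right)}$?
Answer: $\frac{89401}{25} \approx 3576.0$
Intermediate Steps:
$d = 6$ ($d = \sqrt{\left(-2 + 0\right) + 38} = \sqrt{-2 + 38} = \sqrt{36} = 6$)
$\left(\left(52 + \frac{-5 + 6}{3 + 2} \left(-3\right) \left(-3\right)\right) + d\right)^{2} = \left(\left(52 + \frac{-5 + 6}{3 + 2} \left(-3\right) \left(-3\right)\right) + 6\right)^{2} = \left(\left(52 + 1 \cdot \frac{1}{5} \left(-3\right) \left(-3\right)\right) + 6\right)^{2} = \left(\left(52 + \frac{1}{5} \left(-3\right) \left(-3\right)\right) + 6\right)^{2} = \left(\left(52 - - \frac{9}{5}\right) + 6\right)^{2} = \left(\left(52 + \frac{9}{5}\right) + 6\right)^{2} = \left(\frac{269}{5} + 6\right)^{2} = \left(\frac{299}{5}\right)^{2} = \frac{89401}{25}$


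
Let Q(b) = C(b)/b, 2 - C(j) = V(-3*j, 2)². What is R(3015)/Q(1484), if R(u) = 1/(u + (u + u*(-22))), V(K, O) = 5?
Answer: 371/346725 ≈ 0.0010700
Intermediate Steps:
C(j) = -23 (C(j) = 2 - 1*5² = 2 - 1*25 = 2 - 25 = -23)
Q(b) = -23/b
R(u) = -1/(20*u) (R(u) = 1/(u + (u - 22*u)) = 1/(u - 21*u) = 1/(-20*u) = -1/(20*u))
R(3015)/Q(1484) = (-1/20/3015)/((-23/1484)) = (-1/20*1/3015)/((-23*1/1484)) = -1/(60300*(-23/1484)) = -1/60300*(-1484/23) = 371/346725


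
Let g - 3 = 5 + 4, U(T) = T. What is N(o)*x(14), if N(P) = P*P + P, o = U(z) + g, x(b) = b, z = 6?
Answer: 4788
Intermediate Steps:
g = 12 (g = 3 + (5 + 4) = 3 + 9 = 12)
o = 18 (o = 6 + 12 = 18)
N(P) = P + P² (N(P) = P² + P = P + P²)
N(o)*x(14) = (18*(1 + 18))*14 = (18*19)*14 = 342*14 = 4788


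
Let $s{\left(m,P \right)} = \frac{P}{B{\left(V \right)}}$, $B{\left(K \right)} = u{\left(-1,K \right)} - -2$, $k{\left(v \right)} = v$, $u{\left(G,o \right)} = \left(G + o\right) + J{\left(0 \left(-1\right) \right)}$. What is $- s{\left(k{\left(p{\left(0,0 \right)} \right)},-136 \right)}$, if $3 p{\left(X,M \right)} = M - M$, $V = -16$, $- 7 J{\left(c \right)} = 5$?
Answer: $- \frac{476}{55} \approx -8.6545$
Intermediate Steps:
$J{\left(c \right)} = - \frac{5}{7}$ ($J{\left(c \right)} = \left(- \frac{1}{7}\right) 5 = - \frac{5}{7}$)
$u{\left(G,o \right)} = - \frac{5}{7} + G + o$ ($u{\left(G,o \right)} = \left(G + o\right) - \frac{5}{7} = - \frac{5}{7} + G + o$)
$p{\left(X,M \right)} = 0$ ($p{\left(X,M \right)} = \frac{M - M}{3} = \frac{1}{3} \cdot 0 = 0$)
$B{\left(K \right)} = \frac{2}{7} + K$ ($B{\left(K \right)} = \left(- \frac{5}{7} - 1 + K\right) - -2 = \left(- \frac{12}{7} + K\right) + 2 = \frac{2}{7} + K$)
$s{\left(m,P \right)} = - \frac{7 P}{110}$ ($s{\left(m,P \right)} = \frac{P}{\frac{2}{7} - 16} = \frac{P}{- \frac{110}{7}} = P \left(- \frac{7}{110}\right) = - \frac{7 P}{110}$)
$- s{\left(k{\left(p{\left(0,0 \right)} \right)},-136 \right)} = - \frac{\left(-7\right) \left(-136\right)}{110} = \left(-1\right) \frac{476}{55} = - \frac{476}{55}$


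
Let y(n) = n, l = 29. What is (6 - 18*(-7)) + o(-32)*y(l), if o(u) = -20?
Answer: -448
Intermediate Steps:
(6 - 18*(-7)) + o(-32)*y(l) = (6 - 18*(-7)) - 20*29 = (6 + 126) - 580 = 132 - 580 = -448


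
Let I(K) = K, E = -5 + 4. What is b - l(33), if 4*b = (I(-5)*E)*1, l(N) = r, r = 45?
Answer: -175/4 ≈ -43.750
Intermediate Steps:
E = -1
l(N) = 45
b = 5/4 (b = (-5*(-1)*1)/4 = (5*1)/4 = (1/4)*5 = 5/4 ≈ 1.2500)
b - l(33) = 5/4 - 1*45 = 5/4 - 45 = -175/4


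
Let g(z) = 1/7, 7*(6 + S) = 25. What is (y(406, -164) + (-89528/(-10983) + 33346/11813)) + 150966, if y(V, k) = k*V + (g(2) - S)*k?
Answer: 1556373464488/18534597 ≈ 83971.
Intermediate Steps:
S = -17/7 (S = -6 + (⅐)*25 = -6 + 25/7 = -17/7 ≈ -2.4286)
g(z) = ⅐
y(V, k) = 18*k/7 + V*k (y(V, k) = k*V + (⅐ - 1*(-17/7))*k = V*k + (⅐ + 17/7)*k = V*k + 18*k/7 = 18*k/7 + V*k)
(y(406, -164) + (-89528/(-10983) + 33346/11813)) + 150966 = ((⅐)*(-164)*(18 + 7*406) + (-89528/(-10983) + 33346/11813)) + 150966 = ((⅐)*(-164)*(18 + 2842) + (-89528*(-1/10983) + 33346*(1/11813))) + 150966 = ((⅐)*(-164)*2860 + (89528/10983 + 33346/11813)) + 150966 = (-469040/7 + 1423833382/129742179) + 150966 = -1241720506214/18534597 + 150966 = 1556373464488/18534597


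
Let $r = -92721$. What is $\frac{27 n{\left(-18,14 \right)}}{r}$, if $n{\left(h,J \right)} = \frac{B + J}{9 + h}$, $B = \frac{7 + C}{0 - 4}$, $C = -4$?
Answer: $\frac{53}{123628} \approx 0.00042871$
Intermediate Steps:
$B = - \frac{3}{4}$ ($B = \frac{7 - 4}{0 - 4} = \frac{3}{-4} = 3 \left(- \frac{1}{4}\right) = - \frac{3}{4} \approx -0.75$)
$n{\left(h,J \right)} = \frac{- \frac{3}{4} + J}{9 + h}$
$\frac{27 n{\left(-18,14 \right)}}{r} = \frac{27 \frac{- \frac{3}{4} + 14}{9 - 18}}{-92721} = 27 \frac{1}{-9} \cdot \frac{53}{4} \left(- \frac{1}{92721}\right) = 27 \left(\left(- \frac{1}{9}\right) \frac{53}{4}\right) \left(- \frac{1}{92721}\right) = 27 \left(- \frac{53}{36}\right) \left(- \frac{1}{92721}\right) = \left(- \frac{159}{4}\right) \left(- \frac{1}{92721}\right) = \frac{53}{123628}$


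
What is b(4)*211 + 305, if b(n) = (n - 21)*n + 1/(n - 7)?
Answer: -42340/3 ≈ -14113.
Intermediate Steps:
b(n) = 1/(-7 + n) + n*(-21 + n) (b(n) = (-21 + n)*n + 1/(-7 + n) = n*(-21 + n) + 1/(-7 + n) = 1/(-7 + n) + n*(-21 + n))
b(4)*211 + 305 = ((1 + 4³ - 28*4² + 147*4)/(-7 + 4))*211 + 305 = ((1 + 64 - 28*16 + 588)/(-3))*211 + 305 = -(1 + 64 - 448 + 588)/3*211 + 305 = -⅓*205*211 + 305 = -205/3*211 + 305 = -43255/3 + 305 = -42340/3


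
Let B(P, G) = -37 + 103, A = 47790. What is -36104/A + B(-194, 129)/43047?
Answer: -86167486/114289785 ≈ -0.75394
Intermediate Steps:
B(P, G) = 66
-36104/A + B(-194, 129)/43047 = -36104/47790 + 66/43047 = -36104*1/47790 + 66*(1/43047) = -18052/23895 + 22/14349 = -86167486/114289785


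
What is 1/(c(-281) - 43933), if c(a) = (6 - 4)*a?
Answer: -1/44495 ≈ -2.2474e-5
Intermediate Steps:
c(a) = 2*a
1/(c(-281) - 43933) = 1/(2*(-281) - 43933) = 1/(-562 - 43933) = 1/(-44495) = -1/44495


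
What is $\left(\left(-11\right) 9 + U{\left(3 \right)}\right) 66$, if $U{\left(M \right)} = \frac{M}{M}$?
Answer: $-6468$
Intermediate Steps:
$U{\left(M \right)} = 1$
$\left(\left(-11\right) 9 + U{\left(3 \right)}\right) 66 = \left(\left(-11\right) 9 + 1\right) 66 = \left(-99 + 1\right) 66 = \left(-98\right) 66 = -6468$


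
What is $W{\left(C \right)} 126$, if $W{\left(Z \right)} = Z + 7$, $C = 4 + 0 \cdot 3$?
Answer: $1386$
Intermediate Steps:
$C = 4$ ($C = 4 + 0 = 4$)
$W{\left(Z \right)} = 7 + Z$
$W{\left(C \right)} 126 = \left(7 + 4\right) 126 = 11 \cdot 126 = 1386$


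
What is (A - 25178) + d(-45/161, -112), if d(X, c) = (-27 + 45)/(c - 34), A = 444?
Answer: -1805591/73 ≈ -24734.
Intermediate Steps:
d(X, c) = 18/(-34 + c)
(A - 25178) + d(-45/161, -112) = (444 - 25178) + 18/(-34 - 112) = -24734 + 18/(-146) = -24734 + 18*(-1/146) = -24734 - 9/73 = -1805591/73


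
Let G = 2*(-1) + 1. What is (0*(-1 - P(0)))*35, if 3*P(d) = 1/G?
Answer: 0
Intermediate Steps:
G = -1 (G = -2 + 1 = -1)
P(d) = -1/3 (P(d) = (1/3)/(-1) = (1/3)*(-1) = -1/3)
(0*(-1 - P(0)))*35 = (0*(-1 - 1*(-1/3)))*35 = (0*(-1 + 1/3))*35 = (0*(-2/3))*35 = 0*35 = 0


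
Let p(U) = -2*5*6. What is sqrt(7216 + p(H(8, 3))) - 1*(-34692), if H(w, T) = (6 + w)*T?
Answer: 34692 + 2*sqrt(1789) ≈ 34777.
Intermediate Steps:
H(w, T) = T*(6 + w)
p(U) = -60 (p(U) = -10*6 = -60)
sqrt(7216 + p(H(8, 3))) - 1*(-34692) = sqrt(7216 - 60) - 1*(-34692) = sqrt(7156) + 34692 = 2*sqrt(1789) + 34692 = 34692 + 2*sqrt(1789)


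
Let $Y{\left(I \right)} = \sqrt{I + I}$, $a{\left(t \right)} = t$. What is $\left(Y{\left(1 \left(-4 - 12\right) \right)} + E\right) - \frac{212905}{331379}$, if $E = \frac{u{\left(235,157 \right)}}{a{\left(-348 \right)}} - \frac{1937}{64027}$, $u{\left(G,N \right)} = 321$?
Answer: $- \frac{3925972494659}{2461195575028} + 4 i \sqrt{2} \approx -1.5951 + 5.6569 i$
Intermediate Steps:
$Y{\left(I \right)} = \sqrt{2} \sqrt{I}$ ($Y{\left(I \right)} = \sqrt{2 I} = \sqrt{2} \sqrt{I}$)
$E = - \frac{7075581}{7427132}$ ($E = \frac{321}{-348} - \frac{1937}{64027} = 321 \left(- \frac{1}{348}\right) - \frac{1937}{64027} = - \frac{107}{116} - \frac{1937}{64027} = - \frac{7075581}{7427132} \approx -0.95267$)
$\left(Y{\left(1 \left(-4 - 12\right) \right)} + E\right) - \frac{212905}{331379} = \left(\sqrt{2} \sqrt{1 \left(-4 - 12\right)} - \frac{7075581}{7427132}\right) - \frac{212905}{331379} = \left(\sqrt{2} \sqrt{1 \left(-16\right)} - \frac{7075581}{7427132}\right) - \frac{212905}{331379} = \left(\sqrt{2} \sqrt{-16} - \frac{7075581}{7427132}\right) - \frac{212905}{331379} = \left(\sqrt{2} \cdot 4 i - \frac{7075581}{7427132}\right) - \frac{212905}{331379} = \left(4 i \sqrt{2} - \frac{7075581}{7427132}\right) - \frac{212905}{331379} = \left(- \frac{7075581}{7427132} + 4 i \sqrt{2}\right) - \frac{212905}{331379} = - \frac{3925972494659}{2461195575028} + 4 i \sqrt{2}$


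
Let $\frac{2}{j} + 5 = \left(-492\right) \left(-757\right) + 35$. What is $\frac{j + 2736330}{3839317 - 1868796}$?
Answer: $\frac{509605890211}{366983919477} \approx 1.3886$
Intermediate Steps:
$j = \frac{1}{186237}$ ($j = \frac{2}{-5 + \left(\left(-492\right) \left(-757\right) + 35\right)} = \frac{2}{-5 + \left(372444 + 35\right)} = \frac{2}{-5 + 372479} = \frac{2}{372474} = 2 \cdot \frac{1}{372474} = \frac{1}{186237} \approx 5.3695 \cdot 10^{-6}$)
$\frac{j + 2736330}{3839317 - 1868796} = \frac{\frac{1}{186237} + 2736330}{3839317 - 1868796} = \frac{509605890211}{186237 \left(3839317 - 1868796\right)} = \frac{509605890211}{186237 \cdot 1970521} = \frac{509605890211}{186237} \cdot \frac{1}{1970521} = \frac{509605890211}{366983919477}$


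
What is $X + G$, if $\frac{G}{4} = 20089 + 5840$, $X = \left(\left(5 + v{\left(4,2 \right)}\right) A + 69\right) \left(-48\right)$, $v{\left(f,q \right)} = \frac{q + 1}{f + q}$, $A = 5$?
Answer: $99084$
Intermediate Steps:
$v{\left(f,q \right)} = \frac{1 + q}{f + q}$
$X = -4632$ ($X = \left(\left(5 + \frac{1 + 2}{4 + 2}\right) 5 + 69\right) \left(-48\right) = \left(\left(5 + \frac{1}{6} \cdot 3\right) 5 + 69\right) \left(-48\right) = \left(\left(5 + \frac{1}{2}\right) 5 + 69\right) \left(-48\right) = \left(\frac{11}{2} \cdot 5 + 69\right) \left(-48\right) = \left(\frac{55}{2} + 69\right) \left(-48\right) = \frac{193}{2} \left(-48\right) = -4632$)
$G = 103716$ ($G = 4 \left(20089 + 5840\right) = 4 \cdot 25929 = 103716$)
$X + G = -4632 + 103716 = 99084$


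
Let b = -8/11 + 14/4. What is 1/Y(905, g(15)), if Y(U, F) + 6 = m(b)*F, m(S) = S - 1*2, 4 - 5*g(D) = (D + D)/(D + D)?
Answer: -110/609 ≈ -0.18062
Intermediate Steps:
g(D) = ⅗ (g(D) = ⅘ - (D + D)/(5*(D + D)) = ⅘ - 2*D/(5*(2*D)) = ⅘ - 2*D*1/(2*D)/5 = ⅘ - ⅕*1 = ⅘ - ⅕ = ⅗)
b = 61/22 (b = -8*1/11 + 14*(¼) = -8/11 + 7/2 = 61/22 ≈ 2.7727)
m(S) = -2 + S (m(S) = S - 2 = -2 + S)
Y(U, F) = -6 + 17*F/22 (Y(U, F) = -6 + (-2 + 61/22)*F = -6 + 17*F/22)
1/Y(905, g(15)) = 1/(-6 + (17/22)*(⅗)) = 1/(-6 + 51/110) = 1/(-609/110) = -110/609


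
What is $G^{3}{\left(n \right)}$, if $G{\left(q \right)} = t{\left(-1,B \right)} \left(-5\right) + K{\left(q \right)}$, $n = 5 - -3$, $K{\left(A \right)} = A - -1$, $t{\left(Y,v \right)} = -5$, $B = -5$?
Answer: $39304$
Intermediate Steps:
$K{\left(A \right)} = 1 + A$ ($K{\left(A \right)} = A + 1 = 1 + A$)
$n = 8$ ($n = 5 + 3 = 8$)
$G{\left(q \right)} = 26 + q$ ($G{\left(q \right)} = \left(-5\right) \left(-5\right) + \left(1 + q\right) = 25 + \left(1 + q\right) = 26 + q$)
$G^{3}{\left(n \right)} = \left(26 + 8\right)^{3} = 34^{3} = 39304$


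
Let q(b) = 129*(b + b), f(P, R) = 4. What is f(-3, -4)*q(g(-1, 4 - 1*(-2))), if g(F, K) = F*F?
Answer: 1032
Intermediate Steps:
g(F, K) = F²
q(b) = 258*b (q(b) = 129*(2*b) = 258*b)
f(-3, -4)*q(g(-1, 4 - 1*(-2))) = 4*(258*(-1)²) = 4*(258*1) = 4*258 = 1032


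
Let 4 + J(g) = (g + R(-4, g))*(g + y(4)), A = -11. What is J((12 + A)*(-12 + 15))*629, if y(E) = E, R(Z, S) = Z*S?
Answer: -42143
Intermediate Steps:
R(Z, S) = S*Z
J(g) = -4 - 3*g*(4 + g) (J(g) = -4 + (g + g*(-4))*(g + 4) = -4 + (g - 4*g)*(4 + g) = -4 + (-3*g)*(4 + g) = -4 - 3*g*(4 + g))
J((12 + A)*(-12 + 15))*629 = (-4 - 12*(12 - 11)*(-12 + 15) - 3*(-12 + 15)²*(12 - 11)²)*629 = (-4 - 12*3 - 3*(1*3)²)*629 = (-4 - 12*3 - 3*3²)*629 = (-4 - 36 - 3*9)*629 = (-4 - 36 - 27)*629 = -67*629 = -42143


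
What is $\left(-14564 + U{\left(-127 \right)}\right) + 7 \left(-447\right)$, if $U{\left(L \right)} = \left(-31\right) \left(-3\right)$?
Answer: $-17600$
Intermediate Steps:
$U{\left(L \right)} = 93$
$\left(-14564 + U{\left(-127 \right)}\right) + 7 \left(-447\right) = \left(-14564 + 93\right) + 7 \left(-447\right) = -14471 - 3129 = -17600$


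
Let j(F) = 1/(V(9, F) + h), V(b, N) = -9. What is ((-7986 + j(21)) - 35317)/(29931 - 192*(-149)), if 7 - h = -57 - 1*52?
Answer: -4633420/6263673 ≈ -0.73973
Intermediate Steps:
h = 116 (h = 7 - (-57 - 1*52) = 7 - (-57 - 52) = 7 - 1*(-109) = 7 + 109 = 116)
j(F) = 1/107 (j(F) = 1/(-9 + 116) = 1/107)
((-7986 + j(21)) - 35317)/(29931 - 192*(-149)) = ((-7986 + 1/107) - 35317)/(29931 - 192*(-149)) = (-854501/107 - 35317)/(29931 + 28608) = -4633420/107/58539 = -4633420/107*1/58539 = -4633420/6263673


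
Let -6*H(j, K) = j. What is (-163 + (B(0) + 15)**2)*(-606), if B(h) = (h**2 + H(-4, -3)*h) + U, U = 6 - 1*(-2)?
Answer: -221796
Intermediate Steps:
H(j, K) = -j/6
U = 8 (U = 6 + 2 = 8)
B(h) = 8 + h**2 + 2*h/3 (B(h) = (h**2 + (-1/6*(-4))*h) + 8 = (h**2 + 2*h/3) + 8 = 8 + h**2 + 2*h/3)
(-163 + (B(0) + 15)**2)*(-606) = (-163 + ((8 + 0**2 + (2/3)*0) + 15)**2)*(-606) = (-163 + ((8 + 0 + 0) + 15)**2)*(-606) = (-163 + (8 + 15)**2)*(-606) = (-163 + 23**2)*(-606) = (-163 + 529)*(-606) = 366*(-606) = -221796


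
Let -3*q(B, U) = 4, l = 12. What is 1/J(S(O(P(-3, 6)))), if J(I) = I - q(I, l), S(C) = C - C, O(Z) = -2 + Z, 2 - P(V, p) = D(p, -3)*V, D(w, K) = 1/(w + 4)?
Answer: ¾ ≈ 0.75000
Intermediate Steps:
q(B, U) = -4/3 (q(B, U) = -⅓*4 = -4/3)
D(w, K) = 1/(4 + w)
P(V, p) = 2 - V/(4 + p)
S(C) = 0
J(I) = 4/3 + I (J(I) = I - 1*(-4/3) = I + 4/3 = 4/3 + I)
1/J(S(O(P(-3, 6)))) = 1/(4/3 + 0) = 1/(4/3) = ¾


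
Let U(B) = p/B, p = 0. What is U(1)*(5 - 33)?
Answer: 0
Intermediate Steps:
U(B) = 0 (U(B) = 0/B = 0)
U(1)*(5 - 33) = 0*(5 - 33) = 0*(-28) = 0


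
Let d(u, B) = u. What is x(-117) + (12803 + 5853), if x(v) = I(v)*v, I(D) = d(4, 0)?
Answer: 18188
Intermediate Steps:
I(D) = 4
x(v) = 4*v
x(-117) + (12803 + 5853) = 4*(-117) + (12803 + 5853) = -468 + 18656 = 18188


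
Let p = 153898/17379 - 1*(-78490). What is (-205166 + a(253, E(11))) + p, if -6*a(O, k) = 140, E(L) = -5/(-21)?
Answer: -2201753816/17379 ≈ -1.2669e+5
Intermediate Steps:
E(L) = 5/21 (E(L) = -5*(-1/21) = 5/21)
p = 1364231608/17379 (p = 153898*(1/17379) + 78490 = 153898/17379 + 78490 = 1364231608/17379 ≈ 78499.)
a(O, k) = -70/3 (a(O, k) = -1/6*140 = -70/3)
(-205166 + a(253, E(11))) + p = (-205166 - 70/3) + 1364231608/17379 = -615568/3 + 1364231608/17379 = -2201753816/17379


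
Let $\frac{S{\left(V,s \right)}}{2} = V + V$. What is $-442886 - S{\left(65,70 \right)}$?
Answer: $-443146$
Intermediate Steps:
$S{\left(V,s \right)} = 4 V$ ($S{\left(V,s \right)} = 2 \left(V + V\right) = 2 \cdot 2 V = 4 V$)
$-442886 - S{\left(65,70 \right)} = -442886 - 4 \cdot 65 = -442886 - 260 = -443146$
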